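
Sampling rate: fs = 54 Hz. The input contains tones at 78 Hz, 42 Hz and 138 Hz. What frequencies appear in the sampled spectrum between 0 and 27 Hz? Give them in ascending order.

fs/2 = 27 Hz.
78 Hz mod fs = 24 Hz.
24 Hz ≤ fs/2 = 27 Hz, appears at 24 Hz.
42 Hz > fs/2 = 27 Hz, folds to fs − 42 Hz = 12 Hz.
138 Hz mod fs = 30 Hz.
30 Hz > fs/2 = 27 Hz, folds to fs − 30 Hz = 24 Hz.
Distinct values: {12 Hz, 24 Hz}.

12 Hz, 24 Hz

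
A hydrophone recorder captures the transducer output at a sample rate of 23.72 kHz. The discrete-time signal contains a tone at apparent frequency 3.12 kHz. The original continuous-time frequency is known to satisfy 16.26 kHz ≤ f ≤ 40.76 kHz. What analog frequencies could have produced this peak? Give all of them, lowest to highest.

20.6 kHz, 26.84 kHz

Frequencies that alias to 3.12 kHz are k·fs ± 3.12 kHz for integer k ≥ 0.
k=0: 3.12 kHz.
k=1: 20.6 kHz, 26.84 kHz.
k=2: 44.32 kHz, 50.56 kHz.
Within [16.26 kHz, 40.76 kHz]: 20.6 kHz, 26.84 kHz.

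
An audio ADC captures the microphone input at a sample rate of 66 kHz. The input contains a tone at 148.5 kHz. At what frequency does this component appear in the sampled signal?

148.5 kHz mod fs = 16.5 kHz.
16.5 kHz ≤ fs/2 = 33 kHz, appears at 16.5 kHz.

16.5 kHz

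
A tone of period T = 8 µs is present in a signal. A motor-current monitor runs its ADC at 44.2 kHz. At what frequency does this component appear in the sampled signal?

T = 8 µs → f = 1/T = 125 kHz.
125 kHz mod fs = 36.6 kHz.
36.6 kHz > fs/2 = 22.1 kHz, folds to fs − 36.6 kHz = 7.6 kHz.

7.6 kHz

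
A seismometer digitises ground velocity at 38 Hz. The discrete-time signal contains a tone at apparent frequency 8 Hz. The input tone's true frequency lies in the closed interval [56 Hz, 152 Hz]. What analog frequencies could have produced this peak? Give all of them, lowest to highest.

68 Hz, 84 Hz, 106 Hz, 122 Hz, 144 Hz

Frequencies that alias to 8 Hz are k·fs ± 8 Hz for integer k ≥ 0.
k=0: 8 Hz.
k=1: 30 Hz, 46 Hz.
k=2: 68 Hz, 84 Hz.
k=3: 106 Hz, 122 Hz.
k=4: 144 Hz, 160 Hz.
k=5: 182 Hz, 198 Hz.
Within [56 Hz, 152 Hz]: 68 Hz, 84 Hz, 106 Hz, 122 Hz, 144 Hz.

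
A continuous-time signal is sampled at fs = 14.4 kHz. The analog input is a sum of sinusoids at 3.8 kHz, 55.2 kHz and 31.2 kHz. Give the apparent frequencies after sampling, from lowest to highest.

2.4 kHz, 3.8 kHz

fs/2 = 7.2 kHz.
3.8 kHz ≤ fs/2 = 7.2 kHz, passes unchanged.
55.2 kHz mod fs = 12 kHz.
12 kHz > fs/2 = 7.2 kHz, folds to fs − 12 kHz = 2.4 kHz.
31.2 kHz mod fs = 2.4 kHz.
2.4 kHz ≤ fs/2 = 7.2 kHz, appears at 2.4 kHz.
Distinct values: {2.4 kHz, 3.8 kHz}.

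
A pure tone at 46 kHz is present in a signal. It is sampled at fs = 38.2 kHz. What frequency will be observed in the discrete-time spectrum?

7.8 kHz

46 kHz mod fs = 7.8 kHz.
7.8 kHz ≤ fs/2 = 19.1 kHz, appears at 7.8 kHz.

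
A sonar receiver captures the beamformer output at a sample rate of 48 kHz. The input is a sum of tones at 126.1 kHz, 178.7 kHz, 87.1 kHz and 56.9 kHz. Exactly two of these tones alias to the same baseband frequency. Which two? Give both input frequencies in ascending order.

fs/2 = 24 kHz.
126.1 kHz mod fs = 30.1 kHz.
30.1 kHz > fs/2 = 24 kHz, folds to fs − 30.1 kHz = 17.9 kHz.
178.7 kHz mod fs = 34.7 kHz.
34.7 kHz > fs/2 = 24 kHz, folds to fs − 34.7 kHz = 13.3 kHz.
87.1 kHz mod fs = 39.1 kHz.
39.1 kHz > fs/2 = 24 kHz, folds to fs − 39.1 kHz = 8.9 kHz.
56.9 kHz mod fs = 8.9 kHz.
8.9 kHz ≤ fs/2 = 24 kHz, appears at 8.9 kHz.
56.9 kHz and 87.1 kHz both map to 8.9 kHz.

56.9 kHz, 87.1 kHz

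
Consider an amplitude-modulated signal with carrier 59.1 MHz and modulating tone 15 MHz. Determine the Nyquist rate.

148.2 MHz

AM sidebands sit at fc ± fm = 44.1 MHz and 74.1 MHz.
Highest-frequency component: 74.1 MHz.
Nyquist rate = 2 × 74.1 MHz = 148.2 MHz.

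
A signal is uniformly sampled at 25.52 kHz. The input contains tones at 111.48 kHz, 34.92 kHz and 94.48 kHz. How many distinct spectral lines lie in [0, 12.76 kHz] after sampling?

fs/2 = 12.76 kHz.
111.48 kHz mod fs = 9.4 kHz.
9.4 kHz ≤ fs/2 = 12.76 kHz, appears at 9.4 kHz.
34.92 kHz mod fs = 9.4 kHz.
9.4 kHz ≤ fs/2 = 12.76 kHz, appears at 9.4 kHz.
94.48 kHz mod fs = 17.92 kHz.
17.92 kHz > fs/2 = 12.76 kHz, folds to fs − 17.92 kHz = 7.6 kHz.
Distinct values: {7.6 kHz, 9.4 kHz} → 2.

2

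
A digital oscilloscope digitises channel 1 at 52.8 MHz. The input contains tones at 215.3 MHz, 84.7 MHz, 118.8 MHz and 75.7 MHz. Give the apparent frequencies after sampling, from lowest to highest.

fs/2 = 26.4 MHz.
215.3 MHz mod fs = 4.1 MHz.
4.1 MHz ≤ fs/2 = 26.4 MHz, appears at 4.1 MHz.
84.7 MHz mod fs = 31.9 MHz.
31.9 MHz > fs/2 = 26.4 MHz, folds to fs − 31.9 MHz = 20.9 MHz.
118.8 MHz mod fs = 13.2 MHz.
13.2 MHz ≤ fs/2 = 26.4 MHz, appears at 13.2 MHz.
75.7 MHz mod fs = 22.9 MHz.
22.9 MHz ≤ fs/2 = 26.4 MHz, appears at 22.9 MHz.
Distinct values: {4.1 MHz, 13.2 MHz, 20.9 MHz, 22.9 MHz}.

4.1 MHz, 13.2 MHz, 20.9 MHz, 22.9 MHz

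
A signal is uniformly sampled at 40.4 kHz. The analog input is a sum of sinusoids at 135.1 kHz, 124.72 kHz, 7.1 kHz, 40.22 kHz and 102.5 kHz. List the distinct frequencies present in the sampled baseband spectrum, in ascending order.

0.18 kHz, 3.52 kHz, 7.1 kHz, 13.9 kHz, 18.7 kHz

fs/2 = 20.2 kHz.
135.1 kHz mod fs = 13.9 kHz.
13.9 kHz ≤ fs/2 = 20.2 kHz, appears at 13.9 kHz.
124.72 kHz mod fs = 3.52 kHz.
3.52 kHz ≤ fs/2 = 20.2 kHz, appears at 3.52 kHz.
7.1 kHz ≤ fs/2 = 20.2 kHz, passes unchanged.
40.22 kHz > fs/2 = 20.2 kHz, folds to fs − 40.22 kHz = 0.18 kHz.
102.5 kHz mod fs = 21.7 kHz.
21.7 kHz > fs/2 = 20.2 kHz, folds to fs − 21.7 kHz = 18.7 kHz.
Distinct values: {0.18 kHz, 3.52 kHz, 7.1 kHz, 13.9 kHz, 18.7 kHz}.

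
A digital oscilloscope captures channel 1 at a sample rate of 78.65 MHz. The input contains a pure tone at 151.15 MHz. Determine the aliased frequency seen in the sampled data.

151.15 MHz mod fs = 72.5 MHz.
72.5 MHz > fs/2 = 39.325 MHz, folds to fs − 72.5 MHz = 6.15 MHz.

6.15 MHz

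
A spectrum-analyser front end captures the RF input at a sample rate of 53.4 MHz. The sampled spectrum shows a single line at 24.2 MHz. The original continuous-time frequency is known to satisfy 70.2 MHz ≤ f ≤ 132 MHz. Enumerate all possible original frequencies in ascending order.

77.6 MHz, 82.6 MHz, 131 MHz

Frequencies that alias to 24.2 MHz are k·fs ± 24.2 MHz for integer k ≥ 0.
k=0: 24.2 MHz.
k=1: 29.2 MHz, 77.6 MHz.
k=2: 82.6 MHz, 131 MHz.
k=3: 136 MHz, 184.4 MHz.
Within [70.2 MHz, 132 MHz]: 77.6 MHz, 82.6 MHz, 131 MHz.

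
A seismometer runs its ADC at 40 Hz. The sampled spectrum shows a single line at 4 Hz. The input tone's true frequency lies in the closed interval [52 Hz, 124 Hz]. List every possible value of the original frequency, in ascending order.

Frequencies that alias to 4 Hz are k·fs ± 4 Hz for integer k ≥ 0.
k=0: 4 Hz.
k=1: 36 Hz, 44 Hz.
k=2: 76 Hz, 84 Hz.
k=3: 116 Hz, 124 Hz.
k=4: 156 Hz, 164 Hz.
Within [52 Hz, 124 Hz]: 76 Hz, 84 Hz, 116 Hz, 124 Hz.

76 Hz, 84 Hz, 116 Hz, 124 Hz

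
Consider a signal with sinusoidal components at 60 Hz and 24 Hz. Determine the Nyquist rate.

Highest-frequency component: 60 Hz.
Nyquist rate = 2 × 60 Hz = 120 Hz.

120 Hz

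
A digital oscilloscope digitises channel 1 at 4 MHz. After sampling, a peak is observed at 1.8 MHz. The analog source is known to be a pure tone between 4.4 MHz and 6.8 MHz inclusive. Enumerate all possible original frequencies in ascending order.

Frequencies that alias to 1.8 MHz are k·fs ± 1.8 MHz for integer k ≥ 0.
k=0: 1.8 MHz.
k=1: 2.2 MHz, 5.8 MHz.
k=2: 6.2 MHz, 9.8 MHz.
k=3: 10.2 MHz, 13.8 MHz.
Within [4.4 MHz, 6.8 MHz]: 5.8 MHz, 6.2 MHz.

5.8 MHz, 6.2 MHz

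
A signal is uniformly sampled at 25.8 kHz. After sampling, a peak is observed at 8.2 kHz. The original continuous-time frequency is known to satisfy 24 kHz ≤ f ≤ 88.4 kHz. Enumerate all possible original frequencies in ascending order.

Frequencies that alias to 8.2 kHz are k·fs ± 8.2 kHz for integer k ≥ 0.
k=0: 8.2 kHz.
k=1: 17.6 kHz, 34 kHz.
k=2: 43.4 kHz, 59.8 kHz.
k=3: 69.2 kHz, 85.6 kHz.
k=4: 95 kHz, 111.4 kHz.
Within [24 kHz, 88.4 kHz]: 34 kHz, 43.4 kHz, 59.8 kHz, 69.2 kHz, 85.6 kHz.

34 kHz, 43.4 kHz, 59.8 kHz, 69.2 kHz, 85.6 kHz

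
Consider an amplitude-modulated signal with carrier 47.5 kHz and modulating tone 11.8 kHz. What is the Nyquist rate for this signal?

118.6 kHz

AM sidebands sit at fc ± fm = 35.7 kHz and 59.3 kHz.
Highest-frequency component: 59.3 kHz.
Nyquist rate = 2 × 59.3 kHz = 118.6 kHz.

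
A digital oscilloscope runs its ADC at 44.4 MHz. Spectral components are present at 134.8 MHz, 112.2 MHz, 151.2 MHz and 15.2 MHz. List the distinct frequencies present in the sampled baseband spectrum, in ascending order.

1.6 MHz, 15.2 MHz, 18 MHz, 21 MHz

fs/2 = 22.2 MHz.
134.8 MHz mod fs = 1.6 MHz.
1.6 MHz ≤ fs/2 = 22.2 MHz, appears at 1.6 MHz.
112.2 MHz mod fs = 23.4 MHz.
23.4 MHz > fs/2 = 22.2 MHz, folds to fs − 23.4 MHz = 21 MHz.
151.2 MHz mod fs = 18 MHz.
18 MHz ≤ fs/2 = 22.2 MHz, appears at 18 MHz.
15.2 MHz ≤ fs/2 = 22.2 MHz, passes unchanged.
Distinct values: {1.6 MHz, 15.2 MHz, 18 MHz, 21 MHz}.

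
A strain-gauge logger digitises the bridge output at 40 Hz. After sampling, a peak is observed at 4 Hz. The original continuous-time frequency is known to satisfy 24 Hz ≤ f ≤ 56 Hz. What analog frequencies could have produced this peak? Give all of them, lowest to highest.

Frequencies that alias to 4 Hz are k·fs ± 4 Hz for integer k ≥ 0.
k=0: 4 Hz.
k=1: 36 Hz, 44 Hz.
k=2: 76 Hz, 84 Hz.
Within [24 Hz, 56 Hz]: 36 Hz, 44 Hz.

36 Hz, 44 Hz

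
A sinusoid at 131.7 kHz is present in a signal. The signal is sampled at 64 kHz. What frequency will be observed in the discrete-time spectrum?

3.7 kHz

131.7 kHz mod fs = 3.7 kHz.
3.7 kHz ≤ fs/2 = 32 kHz, appears at 3.7 kHz.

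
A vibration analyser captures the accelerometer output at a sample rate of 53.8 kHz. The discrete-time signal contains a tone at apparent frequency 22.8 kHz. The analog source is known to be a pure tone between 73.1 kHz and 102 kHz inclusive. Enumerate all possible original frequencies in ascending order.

Frequencies that alias to 22.8 kHz are k·fs ± 22.8 kHz for integer k ≥ 0.
k=0: 22.8 kHz.
k=1: 31 kHz, 76.6 kHz.
k=2: 84.8 kHz, 130.4 kHz.
k=3: 138.6 kHz, 184.2 kHz.
Within [73.1 kHz, 102 kHz]: 76.6 kHz, 84.8 kHz.

76.6 kHz, 84.8 kHz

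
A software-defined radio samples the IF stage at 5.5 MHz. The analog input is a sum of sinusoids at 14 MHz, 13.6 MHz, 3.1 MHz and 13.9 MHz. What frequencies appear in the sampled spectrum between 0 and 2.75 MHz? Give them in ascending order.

fs/2 = 2.75 MHz.
14 MHz mod fs = 3 MHz.
3 MHz > fs/2 = 2.75 MHz, folds to fs − 3 MHz = 2.5 MHz.
13.6 MHz mod fs = 2.6 MHz.
2.6 MHz ≤ fs/2 = 2.75 MHz, appears at 2.6 MHz.
3.1 MHz > fs/2 = 2.75 MHz, folds to fs − 3.1 MHz = 2.4 MHz.
13.9 MHz mod fs = 2.9 MHz.
2.9 MHz > fs/2 = 2.75 MHz, folds to fs − 2.9 MHz = 2.6 MHz.
Distinct values: {2.4 MHz, 2.5 MHz, 2.6 MHz}.

2.4 MHz, 2.5 MHz, 2.6 MHz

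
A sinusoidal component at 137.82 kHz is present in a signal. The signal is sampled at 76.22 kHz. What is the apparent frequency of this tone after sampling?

137.82 kHz mod fs = 61.6 kHz.
61.6 kHz > fs/2 = 38.11 kHz, folds to fs − 61.6 kHz = 14.62 kHz.

14.62 kHz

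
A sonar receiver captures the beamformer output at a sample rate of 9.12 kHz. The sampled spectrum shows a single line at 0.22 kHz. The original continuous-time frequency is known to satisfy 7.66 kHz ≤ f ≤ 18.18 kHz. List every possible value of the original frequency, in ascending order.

Frequencies that alias to 0.22 kHz are k·fs ± 0.22 kHz for integer k ≥ 0.
k=0: 0.22 kHz.
k=1: 8.9 kHz, 9.34 kHz.
k=2: 18.02 kHz, 18.46 kHz.
k=3: 27.14 kHz, 27.58 kHz.
Within [7.66 kHz, 18.18 kHz]: 8.9 kHz, 9.34 kHz, 18.02 kHz.

8.9 kHz, 9.34 kHz, 18.02 kHz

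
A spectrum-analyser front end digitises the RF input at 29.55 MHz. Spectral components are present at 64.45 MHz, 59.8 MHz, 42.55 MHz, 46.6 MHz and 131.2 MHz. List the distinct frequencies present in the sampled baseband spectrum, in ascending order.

fs/2 = 14.775 MHz.
64.45 MHz mod fs = 5.35 MHz.
5.35 MHz ≤ fs/2 = 14.775 MHz, appears at 5.35 MHz.
59.8 MHz mod fs = 0.7 MHz.
0.7 MHz ≤ fs/2 = 14.775 MHz, appears at 0.7 MHz.
42.55 MHz mod fs = 13 MHz.
13 MHz ≤ fs/2 = 14.775 MHz, appears at 13 MHz.
46.6 MHz mod fs = 17.05 MHz.
17.05 MHz > fs/2 = 14.775 MHz, folds to fs − 17.05 MHz = 12.5 MHz.
131.2 MHz mod fs = 13 MHz.
13 MHz ≤ fs/2 = 14.775 MHz, appears at 13 MHz.
Distinct values: {0.7 MHz, 5.35 MHz, 12.5 MHz, 13 MHz}.

0.7 MHz, 5.35 MHz, 12.5 MHz, 13 MHz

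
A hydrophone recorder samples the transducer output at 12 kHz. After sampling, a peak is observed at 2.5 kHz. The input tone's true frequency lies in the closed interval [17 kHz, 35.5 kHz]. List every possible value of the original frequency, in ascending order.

21.5 kHz, 26.5 kHz, 33.5 kHz

Frequencies that alias to 2.5 kHz are k·fs ± 2.5 kHz for integer k ≥ 0.
k=0: 2.5 kHz.
k=1: 9.5 kHz, 14.5 kHz.
k=2: 21.5 kHz, 26.5 kHz.
k=3: 33.5 kHz, 38.5 kHz.
k=4: 45.5 kHz, 50.5 kHz.
Within [17 kHz, 35.5 kHz]: 21.5 kHz, 26.5 kHz, 33.5 kHz.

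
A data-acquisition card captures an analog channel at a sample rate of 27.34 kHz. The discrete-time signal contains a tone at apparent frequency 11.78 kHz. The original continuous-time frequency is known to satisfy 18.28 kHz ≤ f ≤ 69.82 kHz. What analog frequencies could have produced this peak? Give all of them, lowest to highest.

39.12 kHz, 42.9 kHz, 66.46 kHz

Frequencies that alias to 11.78 kHz are k·fs ± 11.78 kHz for integer k ≥ 0.
k=0: 11.78 kHz.
k=1: 15.56 kHz, 39.12 kHz.
k=2: 42.9 kHz, 66.46 kHz.
k=3: 70.24 kHz, 93.8 kHz.
Within [18.28 kHz, 69.82 kHz]: 39.12 kHz, 42.9 kHz, 66.46 kHz.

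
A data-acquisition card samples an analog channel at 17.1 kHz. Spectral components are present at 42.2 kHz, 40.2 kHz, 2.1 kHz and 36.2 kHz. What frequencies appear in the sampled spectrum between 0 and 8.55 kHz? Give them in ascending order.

fs/2 = 8.55 kHz.
42.2 kHz mod fs = 8 kHz.
8 kHz ≤ fs/2 = 8.55 kHz, appears at 8 kHz.
40.2 kHz mod fs = 6 kHz.
6 kHz ≤ fs/2 = 8.55 kHz, appears at 6 kHz.
2.1 kHz ≤ fs/2 = 8.55 kHz, passes unchanged.
36.2 kHz mod fs = 2 kHz.
2 kHz ≤ fs/2 = 8.55 kHz, appears at 2 kHz.
Distinct values: {2 kHz, 2.1 kHz, 6 kHz, 8 kHz}.

2 kHz, 2.1 kHz, 6 kHz, 8 kHz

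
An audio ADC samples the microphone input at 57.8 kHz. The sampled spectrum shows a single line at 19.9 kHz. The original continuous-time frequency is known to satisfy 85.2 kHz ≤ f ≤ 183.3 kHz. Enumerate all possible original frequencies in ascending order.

Frequencies that alias to 19.9 kHz are k·fs ± 19.9 kHz for integer k ≥ 0.
k=0: 19.9 kHz.
k=1: 37.9 kHz, 77.7 kHz.
k=2: 95.7 kHz, 135.5 kHz.
k=3: 153.5 kHz, 193.3 kHz.
k=4: 211.3 kHz, 251.1 kHz.
Within [85.2 kHz, 183.3 kHz]: 95.7 kHz, 135.5 kHz, 153.5 kHz.

95.7 kHz, 135.5 kHz, 153.5 kHz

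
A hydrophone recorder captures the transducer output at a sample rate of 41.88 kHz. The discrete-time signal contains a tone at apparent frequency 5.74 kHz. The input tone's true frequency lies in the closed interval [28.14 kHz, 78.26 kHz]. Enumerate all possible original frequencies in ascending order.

Frequencies that alias to 5.74 kHz are k·fs ± 5.74 kHz for integer k ≥ 0.
k=0: 5.74 kHz.
k=1: 36.14 kHz, 47.62 kHz.
k=2: 78.02 kHz, 89.5 kHz.
k=3: 119.9 kHz, 131.38 kHz.
Within [28.14 kHz, 78.26 kHz]: 36.14 kHz, 47.62 kHz, 78.02 kHz.

36.14 kHz, 47.62 kHz, 78.02 kHz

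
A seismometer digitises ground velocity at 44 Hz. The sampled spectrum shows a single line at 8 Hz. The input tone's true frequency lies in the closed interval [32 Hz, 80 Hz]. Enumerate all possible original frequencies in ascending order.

36 Hz, 52 Hz, 80 Hz

Frequencies that alias to 8 Hz are k·fs ± 8 Hz for integer k ≥ 0.
k=0: 8 Hz.
k=1: 36 Hz, 52 Hz.
k=2: 80 Hz, 96 Hz.
k=3: 124 Hz, 140 Hz.
Within [32 Hz, 80 Hz]: 36 Hz, 52 Hz, 80 Hz.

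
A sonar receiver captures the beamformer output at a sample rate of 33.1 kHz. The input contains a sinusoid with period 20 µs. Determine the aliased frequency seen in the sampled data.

T = 20 µs → f = 1/T = 50 kHz.
50 kHz mod fs = 16.9 kHz.
16.9 kHz > fs/2 = 16.55 kHz, folds to fs − 16.9 kHz = 16.2 kHz.

16.2 kHz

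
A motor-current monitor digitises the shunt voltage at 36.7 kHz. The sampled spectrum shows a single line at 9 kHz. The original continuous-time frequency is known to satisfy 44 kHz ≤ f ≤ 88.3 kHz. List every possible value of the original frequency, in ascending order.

45.7 kHz, 64.4 kHz, 82.4 kHz

Frequencies that alias to 9 kHz are k·fs ± 9 kHz for integer k ≥ 0.
k=0: 9 kHz.
k=1: 27.7 kHz, 45.7 kHz.
k=2: 64.4 kHz, 82.4 kHz.
k=3: 101.1 kHz, 119.1 kHz.
Within [44 kHz, 88.3 kHz]: 45.7 kHz, 64.4 kHz, 82.4 kHz.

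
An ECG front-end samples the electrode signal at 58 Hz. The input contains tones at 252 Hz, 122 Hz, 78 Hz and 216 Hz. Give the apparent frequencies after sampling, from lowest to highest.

6 Hz, 16 Hz, 20 Hz

fs/2 = 29 Hz.
252 Hz mod fs = 20 Hz.
20 Hz ≤ fs/2 = 29 Hz, appears at 20 Hz.
122 Hz mod fs = 6 Hz.
6 Hz ≤ fs/2 = 29 Hz, appears at 6 Hz.
78 Hz mod fs = 20 Hz.
20 Hz ≤ fs/2 = 29 Hz, appears at 20 Hz.
216 Hz mod fs = 42 Hz.
42 Hz > fs/2 = 29 Hz, folds to fs − 42 Hz = 16 Hz.
Distinct values: {6 Hz, 16 Hz, 20 Hz}.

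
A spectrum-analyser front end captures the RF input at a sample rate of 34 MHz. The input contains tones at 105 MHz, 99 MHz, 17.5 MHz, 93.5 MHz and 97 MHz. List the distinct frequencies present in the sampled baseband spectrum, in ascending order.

3 MHz, 5 MHz, 8.5 MHz, 16.5 MHz

fs/2 = 17 MHz.
105 MHz mod fs = 3 MHz.
3 MHz ≤ fs/2 = 17 MHz, appears at 3 MHz.
99 MHz mod fs = 31 MHz.
31 MHz > fs/2 = 17 MHz, folds to fs − 31 MHz = 3 MHz.
17.5 MHz > fs/2 = 17 MHz, folds to fs − 17.5 MHz = 16.5 MHz.
93.5 MHz mod fs = 25.5 MHz.
25.5 MHz > fs/2 = 17 MHz, folds to fs − 25.5 MHz = 8.5 MHz.
97 MHz mod fs = 29 MHz.
29 MHz > fs/2 = 17 MHz, folds to fs − 29 MHz = 5 MHz.
Distinct values: {3 MHz, 5 MHz, 8.5 MHz, 16.5 MHz}.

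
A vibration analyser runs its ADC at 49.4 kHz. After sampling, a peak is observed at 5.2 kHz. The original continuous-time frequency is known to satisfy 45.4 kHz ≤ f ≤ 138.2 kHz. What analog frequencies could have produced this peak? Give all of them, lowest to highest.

54.6 kHz, 93.6 kHz, 104 kHz

Frequencies that alias to 5.2 kHz are k·fs ± 5.2 kHz for integer k ≥ 0.
k=0: 5.2 kHz.
k=1: 44.2 kHz, 54.6 kHz.
k=2: 93.6 kHz, 104 kHz.
k=3: 143 kHz, 153.4 kHz.
Within [45.4 kHz, 138.2 kHz]: 54.6 kHz, 93.6 kHz, 104 kHz.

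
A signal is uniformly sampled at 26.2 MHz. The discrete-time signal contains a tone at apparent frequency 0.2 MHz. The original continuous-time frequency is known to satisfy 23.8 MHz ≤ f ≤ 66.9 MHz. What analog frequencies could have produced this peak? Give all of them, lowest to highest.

26 MHz, 26.4 MHz, 52.2 MHz, 52.6 MHz

Frequencies that alias to 0.2 MHz are k·fs ± 0.2 MHz for integer k ≥ 0.
k=0: 0.2 MHz.
k=1: 26 MHz, 26.4 MHz.
k=2: 52.2 MHz, 52.6 MHz.
k=3: 78.4 MHz, 78.8 MHz.
Within [23.8 MHz, 66.9 MHz]: 26 MHz, 26.4 MHz, 52.2 MHz, 52.6 MHz.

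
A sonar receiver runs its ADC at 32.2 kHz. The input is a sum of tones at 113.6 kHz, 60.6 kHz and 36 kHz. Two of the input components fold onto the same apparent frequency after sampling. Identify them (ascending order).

fs/2 = 16.1 kHz.
113.6 kHz mod fs = 17 kHz.
17 kHz > fs/2 = 16.1 kHz, folds to fs − 17 kHz = 15.2 kHz.
60.6 kHz mod fs = 28.4 kHz.
28.4 kHz > fs/2 = 16.1 kHz, folds to fs − 28.4 kHz = 3.8 kHz.
36 kHz mod fs = 3.8 kHz.
3.8 kHz ≤ fs/2 = 16.1 kHz, appears at 3.8 kHz.
36 kHz and 60.6 kHz both map to 3.8 kHz.

36 kHz, 60.6 kHz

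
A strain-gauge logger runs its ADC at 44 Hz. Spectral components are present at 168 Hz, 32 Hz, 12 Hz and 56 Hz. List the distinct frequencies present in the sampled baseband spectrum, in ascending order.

8 Hz, 12 Hz

fs/2 = 22 Hz.
168 Hz mod fs = 36 Hz.
36 Hz > fs/2 = 22 Hz, folds to fs − 36 Hz = 8 Hz.
32 Hz > fs/2 = 22 Hz, folds to fs − 32 Hz = 12 Hz.
12 Hz ≤ fs/2 = 22 Hz, passes unchanged.
56 Hz mod fs = 12 Hz.
12 Hz ≤ fs/2 = 22 Hz, appears at 12 Hz.
Distinct values: {8 Hz, 12 Hz}.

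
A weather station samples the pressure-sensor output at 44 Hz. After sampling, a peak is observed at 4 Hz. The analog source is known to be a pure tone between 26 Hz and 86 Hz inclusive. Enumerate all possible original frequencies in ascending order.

Frequencies that alias to 4 Hz are k·fs ± 4 Hz for integer k ≥ 0.
k=0: 4 Hz.
k=1: 40 Hz, 48 Hz.
k=2: 84 Hz, 92 Hz.
k=3: 128 Hz, 136 Hz.
Within [26 Hz, 86 Hz]: 40 Hz, 48 Hz, 84 Hz.

40 Hz, 48 Hz, 84 Hz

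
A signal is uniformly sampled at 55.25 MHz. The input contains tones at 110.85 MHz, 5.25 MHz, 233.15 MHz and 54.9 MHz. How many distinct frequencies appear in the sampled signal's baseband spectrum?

fs/2 = 27.625 MHz.
110.85 MHz mod fs = 0.35 MHz.
0.35 MHz ≤ fs/2 = 27.625 MHz, appears at 0.35 MHz.
5.25 MHz ≤ fs/2 = 27.625 MHz, passes unchanged.
233.15 MHz mod fs = 12.15 MHz.
12.15 MHz ≤ fs/2 = 27.625 MHz, appears at 12.15 MHz.
54.9 MHz > fs/2 = 27.625 MHz, folds to fs − 54.9 MHz = 0.35 MHz.
Distinct values: {0.35 MHz, 5.25 MHz, 12.15 MHz} → 3.

3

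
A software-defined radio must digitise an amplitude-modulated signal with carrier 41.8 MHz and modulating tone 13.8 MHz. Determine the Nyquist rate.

111.2 MHz

AM sidebands sit at fc ± fm = 28 MHz and 55.6 MHz.
Highest-frequency component: 55.6 MHz.
Nyquist rate = 2 × 55.6 MHz = 111.2 MHz.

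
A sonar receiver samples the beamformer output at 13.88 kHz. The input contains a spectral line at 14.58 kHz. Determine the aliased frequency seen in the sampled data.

14.58 kHz mod fs = 0.7 kHz.
0.7 kHz ≤ fs/2 = 6.94 kHz, appears at 0.7 kHz.

0.7 kHz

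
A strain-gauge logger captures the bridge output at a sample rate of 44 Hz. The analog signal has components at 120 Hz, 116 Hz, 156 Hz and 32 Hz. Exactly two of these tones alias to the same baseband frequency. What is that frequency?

fs/2 = 22 Hz.
120 Hz mod fs = 32 Hz.
32 Hz > fs/2 = 22 Hz, folds to fs − 32 Hz = 12 Hz.
116 Hz mod fs = 28 Hz.
28 Hz > fs/2 = 22 Hz, folds to fs − 28 Hz = 16 Hz.
156 Hz mod fs = 24 Hz.
24 Hz > fs/2 = 22 Hz, folds to fs − 24 Hz = 20 Hz.
32 Hz > fs/2 = 22 Hz, folds to fs − 32 Hz = 12 Hz.
32 Hz and 120 Hz both map to 12 Hz.

12 Hz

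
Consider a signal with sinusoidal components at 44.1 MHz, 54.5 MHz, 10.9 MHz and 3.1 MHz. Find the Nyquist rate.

109 MHz

Highest-frequency component: 54.5 MHz.
Nyquist rate = 2 × 54.5 MHz = 109 MHz.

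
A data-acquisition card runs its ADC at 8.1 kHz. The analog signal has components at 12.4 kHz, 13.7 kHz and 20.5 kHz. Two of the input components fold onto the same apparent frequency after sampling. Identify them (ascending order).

12.4 kHz, 20.5 kHz

fs/2 = 4.05 kHz.
12.4 kHz mod fs = 4.3 kHz.
4.3 kHz > fs/2 = 4.05 kHz, folds to fs − 4.3 kHz = 3.8 kHz.
13.7 kHz mod fs = 5.6 kHz.
5.6 kHz > fs/2 = 4.05 kHz, folds to fs − 5.6 kHz = 2.5 kHz.
20.5 kHz mod fs = 4.3 kHz.
4.3 kHz > fs/2 = 4.05 kHz, folds to fs − 4.3 kHz = 3.8 kHz.
12.4 kHz and 20.5 kHz both map to 3.8 kHz.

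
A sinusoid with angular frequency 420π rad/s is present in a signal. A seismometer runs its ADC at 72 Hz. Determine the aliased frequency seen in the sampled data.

ω = 420π rad/s → f = ω/(2π) = 210 Hz.
210 Hz mod fs = 66 Hz.
66 Hz > fs/2 = 36 Hz, folds to fs − 66 Hz = 6 Hz.

6 Hz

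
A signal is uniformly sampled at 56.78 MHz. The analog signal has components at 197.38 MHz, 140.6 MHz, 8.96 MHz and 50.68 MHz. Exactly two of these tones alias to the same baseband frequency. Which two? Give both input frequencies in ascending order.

140.6 MHz, 197.38 MHz

fs/2 = 28.39 MHz.
197.38 MHz mod fs = 27.04 MHz.
27.04 MHz ≤ fs/2 = 28.39 MHz, appears at 27.04 MHz.
140.6 MHz mod fs = 27.04 MHz.
27.04 MHz ≤ fs/2 = 28.39 MHz, appears at 27.04 MHz.
8.96 MHz ≤ fs/2 = 28.39 MHz, passes unchanged.
50.68 MHz > fs/2 = 28.39 MHz, folds to fs − 50.68 MHz = 6.1 MHz.
140.6 MHz and 197.38 MHz both map to 27.04 MHz.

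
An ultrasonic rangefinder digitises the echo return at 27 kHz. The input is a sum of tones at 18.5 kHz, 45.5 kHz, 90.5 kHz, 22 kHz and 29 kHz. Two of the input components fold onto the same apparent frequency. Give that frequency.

fs/2 = 13.5 kHz.
18.5 kHz > fs/2 = 13.5 kHz, folds to fs − 18.5 kHz = 8.5 kHz.
45.5 kHz mod fs = 18.5 kHz.
18.5 kHz > fs/2 = 13.5 kHz, folds to fs − 18.5 kHz = 8.5 kHz.
90.5 kHz mod fs = 9.5 kHz.
9.5 kHz ≤ fs/2 = 13.5 kHz, appears at 9.5 kHz.
22 kHz > fs/2 = 13.5 kHz, folds to fs − 22 kHz = 5 kHz.
29 kHz mod fs = 2 kHz.
2 kHz ≤ fs/2 = 13.5 kHz, appears at 2 kHz.
18.5 kHz and 45.5 kHz both map to 8.5 kHz.

8.5 kHz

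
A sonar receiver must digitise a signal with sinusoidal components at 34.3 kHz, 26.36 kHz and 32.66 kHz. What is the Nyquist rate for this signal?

68.6 kHz

Highest-frequency component: 34.3 kHz.
Nyquist rate = 2 × 34.3 kHz = 68.6 kHz.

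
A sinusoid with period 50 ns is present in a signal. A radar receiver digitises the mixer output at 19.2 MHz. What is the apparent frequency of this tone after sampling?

0.8 MHz

T = 50 ns → f = 1/T = 20 MHz.
20 MHz mod fs = 0.8 MHz.
0.8 MHz ≤ fs/2 = 9.6 MHz, appears at 0.8 MHz.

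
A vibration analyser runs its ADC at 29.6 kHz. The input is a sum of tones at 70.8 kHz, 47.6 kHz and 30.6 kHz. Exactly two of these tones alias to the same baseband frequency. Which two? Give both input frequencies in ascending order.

fs/2 = 14.8 kHz.
70.8 kHz mod fs = 11.6 kHz.
11.6 kHz ≤ fs/2 = 14.8 kHz, appears at 11.6 kHz.
47.6 kHz mod fs = 18 kHz.
18 kHz > fs/2 = 14.8 kHz, folds to fs − 18 kHz = 11.6 kHz.
30.6 kHz mod fs = 1 kHz.
1 kHz ≤ fs/2 = 14.8 kHz, appears at 1 kHz.
47.6 kHz and 70.8 kHz both map to 11.6 kHz.

47.6 kHz, 70.8 kHz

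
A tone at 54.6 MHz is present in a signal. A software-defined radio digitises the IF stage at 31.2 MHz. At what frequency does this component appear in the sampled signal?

7.8 MHz

54.6 MHz mod fs = 23.4 MHz.
23.4 MHz > fs/2 = 15.6 MHz, folds to fs − 23.4 MHz = 7.8 MHz.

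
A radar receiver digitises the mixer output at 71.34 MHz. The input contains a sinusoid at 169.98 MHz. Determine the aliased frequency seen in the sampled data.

27.3 MHz

169.98 MHz mod fs = 27.3 MHz.
27.3 MHz ≤ fs/2 = 35.67 MHz, appears at 27.3 MHz.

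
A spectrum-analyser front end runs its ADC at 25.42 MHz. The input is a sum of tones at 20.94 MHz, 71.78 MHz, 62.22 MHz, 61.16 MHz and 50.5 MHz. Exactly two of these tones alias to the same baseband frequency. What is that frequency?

4.48 MHz

fs/2 = 12.71 MHz.
20.94 MHz > fs/2 = 12.71 MHz, folds to fs − 20.94 MHz = 4.48 MHz.
71.78 MHz mod fs = 20.94 MHz.
20.94 MHz > fs/2 = 12.71 MHz, folds to fs − 20.94 MHz = 4.48 MHz.
62.22 MHz mod fs = 11.38 MHz.
11.38 MHz ≤ fs/2 = 12.71 MHz, appears at 11.38 MHz.
61.16 MHz mod fs = 10.32 MHz.
10.32 MHz ≤ fs/2 = 12.71 MHz, appears at 10.32 MHz.
50.5 MHz mod fs = 25.08 MHz.
25.08 MHz > fs/2 = 12.71 MHz, folds to fs − 25.08 MHz = 0.34 MHz.
20.94 MHz and 71.78 MHz both map to 4.48 MHz.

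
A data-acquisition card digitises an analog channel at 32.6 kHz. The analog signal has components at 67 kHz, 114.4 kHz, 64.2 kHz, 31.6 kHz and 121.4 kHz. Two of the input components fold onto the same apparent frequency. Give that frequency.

1 kHz

fs/2 = 16.3 kHz.
67 kHz mod fs = 1.8 kHz.
1.8 kHz ≤ fs/2 = 16.3 kHz, appears at 1.8 kHz.
114.4 kHz mod fs = 16.6 kHz.
16.6 kHz > fs/2 = 16.3 kHz, folds to fs − 16.6 kHz = 16 kHz.
64.2 kHz mod fs = 31.6 kHz.
31.6 kHz > fs/2 = 16.3 kHz, folds to fs − 31.6 kHz = 1 kHz.
31.6 kHz > fs/2 = 16.3 kHz, folds to fs − 31.6 kHz = 1 kHz.
121.4 kHz mod fs = 23.6 kHz.
23.6 kHz > fs/2 = 16.3 kHz, folds to fs − 23.6 kHz = 9 kHz.
31.6 kHz and 64.2 kHz both map to 1 kHz.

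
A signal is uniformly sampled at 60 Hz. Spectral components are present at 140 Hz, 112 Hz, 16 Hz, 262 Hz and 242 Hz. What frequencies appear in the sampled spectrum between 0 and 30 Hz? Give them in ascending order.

fs/2 = 30 Hz.
140 Hz mod fs = 20 Hz.
20 Hz ≤ fs/2 = 30 Hz, appears at 20 Hz.
112 Hz mod fs = 52 Hz.
52 Hz > fs/2 = 30 Hz, folds to fs − 52 Hz = 8 Hz.
16 Hz ≤ fs/2 = 30 Hz, passes unchanged.
262 Hz mod fs = 22 Hz.
22 Hz ≤ fs/2 = 30 Hz, appears at 22 Hz.
242 Hz mod fs = 2 Hz.
2 Hz ≤ fs/2 = 30 Hz, appears at 2 Hz.
Distinct values: {2 Hz, 8 Hz, 16 Hz, 20 Hz, 22 Hz}.

2 Hz, 8 Hz, 16 Hz, 20 Hz, 22 Hz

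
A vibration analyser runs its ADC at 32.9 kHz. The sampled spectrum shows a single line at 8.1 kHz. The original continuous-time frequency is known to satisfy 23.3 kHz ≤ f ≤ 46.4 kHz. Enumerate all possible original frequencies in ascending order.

24.8 kHz, 41 kHz

Frequencies that alias to 8.1 kHz are k·fs ± 8.1 kHz for integer k ≥ 0.
k=0: 8.1 kHz.
k=1: 24.8 kHz, 41 kHz.
k=2: 57.7 kHz, 73.9 kHz.
Within [23.3 kHz, 46.4 kHz]: 24.8 kHz, 41 kHz.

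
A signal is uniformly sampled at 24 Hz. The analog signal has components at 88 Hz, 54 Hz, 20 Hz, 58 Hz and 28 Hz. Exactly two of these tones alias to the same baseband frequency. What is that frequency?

fs/2 = 12 Hz.
88 Hz mod fs = 16 Hz.
16 Hz > fs/2 = 12 Hz, folds to fs − 16 Hz = 8 Hz.
54 Hz mod fs = 6 Hz.
6 Hz ≤ fs/2 = 12 Hz, appears at 6 Hz.
20 Hz > fs/2 = 12 Hz, folds to fs − 20 Hz = 4 Hz.
58 Hz mod fs = 10 Hz.
10 Hz ≤ fs/2 = 12 Hz, appears at 10 Hz.
28 Hz mod fs = 4 Hz.
4 Hz ≤ fs/2 = 12 Hz, appears at 4 Hz.
20 Hz and 28 Hz both map to 4 Hz.

4 Hz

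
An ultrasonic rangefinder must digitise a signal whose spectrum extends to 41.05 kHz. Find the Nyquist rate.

82.1 kHz

Nyquist rate = 2 × 41.05 kHz = 82.1 kHz.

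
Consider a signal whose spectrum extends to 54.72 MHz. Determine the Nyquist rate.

Nyquist rate = 2 × 54.72 MHz = 109.44 MHz.

109.44 MHz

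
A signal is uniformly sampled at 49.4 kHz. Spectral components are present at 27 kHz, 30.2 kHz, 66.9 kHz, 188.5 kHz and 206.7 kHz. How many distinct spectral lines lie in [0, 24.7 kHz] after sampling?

fs/2 = 24.7 kHz.
27 kHz > fs/2 = 24.7 kHz, folds to fs − 27 kHz = 22.4 kHz.
30.2 kHz > fs/2 = 24.7 kHz, folds to fs − 30.2 kHz = 19.2 kHz.
66.9 kHz mod fs = 17.5 kHz.
17.5 kHz ≤ fs/2 = 24.7 kHz, appears at 17.5 kHz.
188.5 kHz mod fs = 40.3 kHz.
40.3 kHz > fs/2 = 24.7 kHz, folds to fs − 40.3 kHz = 9.1 kHz.
206.7 kHz mod fs = 9.1 kHz.
9.1 kHz ≤ fs/2 = 24.7 kHz, appears at 9.1 kHz.
Distinct values: {9.1 kHz, 17.5 kHz, 19.2 kHz, 22.4 kHz} → 4.

4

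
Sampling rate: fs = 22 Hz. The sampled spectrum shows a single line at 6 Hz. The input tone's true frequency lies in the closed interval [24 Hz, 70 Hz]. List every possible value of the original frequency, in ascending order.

Frequencies that alias to 6 Hz are k·fs ± 6 Hz for integer k ≥ 0.
k=0: 6 Hz.
k=1: 16 Hz, 28 Hz.
k=2: 38 Hz, 50 Hz.
k=3: 60 Hz, 72 Hz.
k=4: 82 Hz, 94 Hz.
Within [24 Hz, 70 Hz]: 28 Hz, 38 Hz, 50 Hz, 60 Hz.

28 Hz, 38 Hz, 50 Hz, 60 Hz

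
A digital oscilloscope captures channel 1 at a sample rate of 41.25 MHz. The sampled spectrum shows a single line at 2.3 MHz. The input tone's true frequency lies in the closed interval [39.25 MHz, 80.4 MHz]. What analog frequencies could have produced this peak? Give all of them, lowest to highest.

Frequencies that alias to 2.3 MHz are k·fs ± 2.3 MHz for integer k ≥ 0.
k=0: 2.3 MHz.
k=1: 38.95 MHz, 43.55 MHz.
k=2: 80.2 MHz, 84.8 MHz.
k=3: 121.45 MHz, 126.05 MHz.
Within [39.25 MHz, 80.4 MHz]: 43.55 MHz, 80.2 MHz.

43.55 MHz, 80.2 MHz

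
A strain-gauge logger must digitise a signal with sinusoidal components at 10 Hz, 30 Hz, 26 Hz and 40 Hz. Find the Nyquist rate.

Highest-frequency component: 40 Hz.
Nyquist rate = 2 × 40 Hz = 80 Hz.

80 Hz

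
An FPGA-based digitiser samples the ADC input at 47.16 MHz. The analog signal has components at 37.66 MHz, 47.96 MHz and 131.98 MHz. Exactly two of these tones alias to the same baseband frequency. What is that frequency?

9.5 MHz

fs/2 = 23.58 MHz.
37.66 MHz > fs/2 = 23.58 MHz, folds to fs − 37.66 MHz = 9.5 MHz.
47.96 MHz mod fs = 0.8 MHz.
0.8 MHz ≤ fs/2 = 23.58 MHz, appears at 0.8 MHz.
131.98 MHz mod fs = 37.66 MHz.
37.66 MHz > fs/2 = 23.58 MHz, folds to fs − 37.66 MHz = 9.5 MHz.
37.66 MHz and 131.98 MHz both map to 9.5 MHz.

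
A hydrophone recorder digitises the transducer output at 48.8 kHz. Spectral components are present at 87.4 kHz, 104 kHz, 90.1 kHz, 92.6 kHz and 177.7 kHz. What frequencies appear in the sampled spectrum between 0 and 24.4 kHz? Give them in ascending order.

5 kHz, 6.4 kHz, 7.5 kHz, 10.2 kHz, 17.5 kHz

fs/2 = 24.4 kHz.
87.4 kHz mod fs = 38.6 kHz.
38.6 kHz > fs/2 = 24.4 kHz, folds to fs − 38.6 kHz = 10.2 kHz.
104 kHz mod fs = 6.4 kHz.
6.4 kHz ≤ fs/2 = 24.4 kHz, appears at 6.4 kHz.
90.1 kHz mod fs = 41.3 kHz.
41.3 kHz > fs/2 = 24.4 kHz, folds to fs − 41.3 kHz = 7.5 kHz.
92.6 kHz mod fs = 43.8 kHz.
43.8 kHz > fs/2 = 24.4 kHz, folds to fs − 43.8 kHz = 5 kHz.
177.7 kHz mod fs = 31.3 kHz.
31.3 kHz > fs/2 = 24.4 kHz, folds to fs − 31.3 kHz = 17.5 kHz.
Distinct values: {5 kHz, 6.4 kHz, 7.5 kHz, 10.2 kHz, 17.5 kHz}.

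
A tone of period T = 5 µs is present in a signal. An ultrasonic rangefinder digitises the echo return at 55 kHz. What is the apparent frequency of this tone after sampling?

20 kHz

T = 5 µs → f = 1/T = 200 kHz.
200 kHz mod fs = 35 kHz.
35 kHz > fs/2 = 27.5 kHz, folds to fs − 35 kHz = 20 kHz.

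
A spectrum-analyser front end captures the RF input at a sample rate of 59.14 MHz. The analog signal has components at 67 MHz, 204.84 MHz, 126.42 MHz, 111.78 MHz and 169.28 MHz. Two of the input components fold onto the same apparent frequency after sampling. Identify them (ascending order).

fs/2 = 29.57 MHz.
67 MHz mod fs = 7.86 MHz.
7.86 MHz ≤ fs/2 = 29.57 MHz, appears at 7.86 MHz.
204.84 MHz mod fs = 27.42 MHz.
27.42 MHz ≤ fs/2 = 29.57 MHz, appears at 27.42 MHz.
126.42 MHz mod fs = 8.14 MHz.
8.14 MHz ≤ fs/2 = 29.57 MHz, appears at 8.14 MHz.
111.78 MHz mod fs = 52.64 MHz.
52.64 MHz > fs/2 = 29.57 MHz, folds to fs − 52.64 MHz = 6.5 MHz.
169.28 MHz mod fs = 51 MHz.
51 MHz > fs/2 = 29.57 MHz, folds to fs − 51 MHz = 8.14 MHz.
126.42 MHz and 169.28 MHz both map to 8.14 MHz.

126.42 MHz, 169.28 MHz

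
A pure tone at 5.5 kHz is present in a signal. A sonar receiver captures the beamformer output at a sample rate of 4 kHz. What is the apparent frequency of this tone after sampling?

1.5 kHz

5.5 kHz mod fs = 1.5 kHz.
1.5 kHz ≤ fs/2 = 2 kHz, appears at 1.5 kHz.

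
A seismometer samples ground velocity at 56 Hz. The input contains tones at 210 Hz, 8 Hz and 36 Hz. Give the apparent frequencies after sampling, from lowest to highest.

8 Hz, 14 Hz, 20 Hz

fs/2 = 28 Hz.
210 Hz mod fs = 42 Hz.
42 Hz > fs/2 = 28 Hz, folds to fs − 42 Hz = 14 Hz.
8 Hz ≤ fs/2 = 28 Hz, passes unchanged.
36 Hz > fs/2 = 28 Hz, folds to fs − 36 Hz = 20 Hz.
Distinct values: {8 Hz, 14 Hz, 20 Hz}.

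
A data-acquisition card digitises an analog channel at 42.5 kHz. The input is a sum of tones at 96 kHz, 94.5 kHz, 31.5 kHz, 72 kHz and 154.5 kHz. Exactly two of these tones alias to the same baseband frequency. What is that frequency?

11 kHz

fs/2 = 21.25 kHz.
96 kHz mod fs = 11 kHz.
11 kHz ≤ fs/2 = 21.25 kHz, appears at 11 kHz.
94.5 kHz mod fs = 9.5 kHz.
9.5 kHz ≤ fs/2 = 21.25 kHz, appears at 9.5 kHz.
31.5 kHz > fs/2 = 21.25 kHz, folds to fs − 31.5 kHz = 11 kHz.
72 kHz mod fs = 29.5 kHz.
29.5 kHz > fs/2 = 21.25 kHz, folds to fs − 29.5 kHz = 13 kHz.
154.5 kHz mod fs = 27 kHz.
27 kHz > fs/2 = 21.25 kHz, folds to fs − 27 kHz = 15.5 kHz.
31.5 kHz and 96 kHz both map to 11 kHz.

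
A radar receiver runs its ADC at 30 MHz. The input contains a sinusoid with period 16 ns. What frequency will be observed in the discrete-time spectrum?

T = 16 ns → f = 1/T = 62.5 MHz.
62.5 MHz mod fs = 2.5 MHz.
2.5 MHz ≤ fs/2 = 15 MHz, appears at 2.5 MHz.

2.5 MHz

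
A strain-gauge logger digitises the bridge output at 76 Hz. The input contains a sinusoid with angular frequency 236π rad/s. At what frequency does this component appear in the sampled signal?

ω = 236π rad/s → f = ω/(2π) = 118 Hz.
118 Hz mod fs = 42 Hz.
42 Hz > fs/2 = 38 Hz, folds to fs − 42 Hz = 34 Hz.

34 Hz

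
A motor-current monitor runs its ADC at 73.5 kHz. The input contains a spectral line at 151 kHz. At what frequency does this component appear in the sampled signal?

4 kHz

151 kHz mod fs = 4 kHz.
4 kHz ≤ fs/2 = 36.75 kHz, appears at 4 kHz.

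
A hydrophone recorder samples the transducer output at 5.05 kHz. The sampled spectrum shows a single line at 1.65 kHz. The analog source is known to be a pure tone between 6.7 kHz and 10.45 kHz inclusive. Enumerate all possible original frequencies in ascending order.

Frequencies that alias to 1.65 kHz are k·fs ± 1.65 kHz for integer k ≥ 0.
k=0: 1.65 kHz.
k=1: 3.4 kHz, 6.7 kHz.
k=2: 8.45 kHz, 11.75 kHz.
k=3: 13.5 kHz, 16.8 kHz.
Within [6.7 kHz, 10.45 kHz]: 6.7 kHz, 8.45 kHz.

6.7 kHz, 8.45 kHz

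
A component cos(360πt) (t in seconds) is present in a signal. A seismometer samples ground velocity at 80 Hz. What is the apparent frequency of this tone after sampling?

ω = 360π rad/s → f = ω/(2π) = 180 Hz.
180 Hz mod fs = 20 Hz.
20 Hz ≤ fs/2 = 40 Hz, appears at 20 Hz.

20 Hz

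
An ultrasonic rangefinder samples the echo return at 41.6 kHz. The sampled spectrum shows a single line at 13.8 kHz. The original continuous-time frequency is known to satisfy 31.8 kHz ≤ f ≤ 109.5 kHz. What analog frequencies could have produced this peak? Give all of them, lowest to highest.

55.4 kHz, 69.4 kHz, 97 kHz

Frequencies that alias to 13.8 kHz are k·fs ± 13.8 kHz for integer k ≥ 0.
k=0: 13.8 kHz.
k=1: 27.8 kHz, 55.4 kHz.
k=2: 69.4 kHz, 97 kHz.
k=3: 111 kHz, 138.6 kHz.
Within [31.8 kHz, 109.5 kHz]: 55.4 kHz, 69.4 kHz, 97 kHz.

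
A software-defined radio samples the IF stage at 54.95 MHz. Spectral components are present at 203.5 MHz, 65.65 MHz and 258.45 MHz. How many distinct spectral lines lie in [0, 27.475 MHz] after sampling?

2

fs/2 = 27.475 MHz.
203.5 MHz mod fs = 38.65 MHz.
38.65 MHz > fs/2 = 27.475 MHz, folds to fs − 38.65 MHz = 16.3 MHz.
65.65 MHz mod fs = 10.7 MHz.
10.7 MHz ≤ fs/2 = 27.475 MHz, appears at 10.7 MHz.
258.45 MHz mod fs = 38.65 MHz.
38.65 MHz > fs/2 = 27.475 MHz, folds to fs − 38.65 MHz = 16.3 MHz.
Distinct values: {10.7 MHz, 16.3 MHz} → 2.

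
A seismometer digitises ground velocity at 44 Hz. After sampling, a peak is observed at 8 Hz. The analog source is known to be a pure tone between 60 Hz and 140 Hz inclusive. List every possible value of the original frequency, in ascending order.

Frequencies that alias to 8 Hz are k·fs ± 8 Hz for integer k ≥ 0.
k=0: 8 Hz.
k=1: 36 Hz, 52 Hz.
k=2: 80 Hz, 96 Hz.
k=3: 124 Hz, 140 Hz.
k=4: 168 Hz, 184 Hz.
Within [60 Hz, 140 Hz]: 80 Hz, 96 Hz, 124 Hz, 140 Hz.

80 Hz, 96 Hz, 124 Hz, 140 Hz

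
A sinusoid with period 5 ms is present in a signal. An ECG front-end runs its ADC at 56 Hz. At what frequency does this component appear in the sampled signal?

T = 5 ms → f = 1/T = 200 Hz.
200 Hz mod fs = 32 Hz.
32 Hz > fs/2 = 28 Hz, folds to fs − 32 Hz = 24 Hz.

24 Hz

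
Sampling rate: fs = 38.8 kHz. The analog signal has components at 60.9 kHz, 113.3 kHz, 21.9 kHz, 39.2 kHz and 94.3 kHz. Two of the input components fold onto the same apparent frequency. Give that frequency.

fs/2 = 19.4 kHz.
60.9 kHz mod fs = 22.1 kHz.
22.1 kHz > fs/2 = 19.4 kHz, folds to fs − 22.1 kHz = 16.7 kHz.
113.3 kHz mod fs = 35.7 kHz.
35.7 kHz > fs/2 = 19.4 kHz, folds to fs − 35.7 kHz = 3.1 kHz.
21.9 kHz > fs/2 = 19.4 kHz, folds to fs − 21.9 kHz = 16.9 kHz.
39.2 kHz mod fs = 0.4 kHz.
0.4 kHz ≤ fs/2 = 19.4 kHz, appears at 0.4 kHz.
94.3 kHz mod fs = 16.7 kHz.
16.7 kHz ≤ fs/2 = 19.4 kHz, appears at 16.7 kHz.
60.9 kHz and 94.3 kHz both map to 16.7 kHz.

16.7 kHz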